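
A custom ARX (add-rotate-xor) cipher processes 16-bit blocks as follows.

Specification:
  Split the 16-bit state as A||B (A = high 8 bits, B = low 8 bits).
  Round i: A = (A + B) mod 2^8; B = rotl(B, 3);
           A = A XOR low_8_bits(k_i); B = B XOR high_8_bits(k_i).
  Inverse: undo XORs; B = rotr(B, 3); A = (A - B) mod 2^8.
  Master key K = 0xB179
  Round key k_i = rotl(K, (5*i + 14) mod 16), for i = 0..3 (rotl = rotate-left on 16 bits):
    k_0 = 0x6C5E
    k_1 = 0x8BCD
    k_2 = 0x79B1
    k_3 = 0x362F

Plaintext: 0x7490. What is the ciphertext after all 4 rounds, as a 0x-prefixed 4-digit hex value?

0x26CE

s_0 = plaintext = 0x7490
s_1 = Round(s_0, k_0) = 0x5AE8
s_2 = Round(s_1, k_1) = 0x8FCC
s_3 = Round(s_2, k_2) = 0xEA1F
s_4 = Round(s_3, k_3) = 0x26CE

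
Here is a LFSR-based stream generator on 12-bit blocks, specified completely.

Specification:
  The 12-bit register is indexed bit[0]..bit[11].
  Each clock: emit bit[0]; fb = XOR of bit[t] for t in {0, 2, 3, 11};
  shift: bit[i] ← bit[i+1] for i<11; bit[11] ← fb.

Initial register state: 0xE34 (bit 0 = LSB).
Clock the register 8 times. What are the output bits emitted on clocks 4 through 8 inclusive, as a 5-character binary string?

01100

reg_0 = 0xE34
clock 1: out=0, reg = 0x71A
clock 2: out=0, reg = 0xB8D
clock 3: out=1, reg = 0x5C6
clock 4: out=0, reg = 0xAE3
clock 5: out=1, reg = 0x571
clock 6: out=1, reg = 0xAB8
clock 7: out=0, reg = 0x55C
clock 8: out=0, reg = 0x2AE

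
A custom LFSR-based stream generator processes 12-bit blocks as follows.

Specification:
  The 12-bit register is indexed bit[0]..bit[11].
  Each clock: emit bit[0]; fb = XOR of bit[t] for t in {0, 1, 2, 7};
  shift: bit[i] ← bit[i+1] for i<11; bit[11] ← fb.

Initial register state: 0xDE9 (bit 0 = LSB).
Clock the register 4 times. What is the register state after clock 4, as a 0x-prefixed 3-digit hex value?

0xCDE

reg_0 = 0xDE9
clock 1: out=1, reg = 0x6F4
clock 2: out=0, reg = 0x37A
clock 3: out=0, reg = 0x9BD
clock 4: out=1, reg = 0xCDE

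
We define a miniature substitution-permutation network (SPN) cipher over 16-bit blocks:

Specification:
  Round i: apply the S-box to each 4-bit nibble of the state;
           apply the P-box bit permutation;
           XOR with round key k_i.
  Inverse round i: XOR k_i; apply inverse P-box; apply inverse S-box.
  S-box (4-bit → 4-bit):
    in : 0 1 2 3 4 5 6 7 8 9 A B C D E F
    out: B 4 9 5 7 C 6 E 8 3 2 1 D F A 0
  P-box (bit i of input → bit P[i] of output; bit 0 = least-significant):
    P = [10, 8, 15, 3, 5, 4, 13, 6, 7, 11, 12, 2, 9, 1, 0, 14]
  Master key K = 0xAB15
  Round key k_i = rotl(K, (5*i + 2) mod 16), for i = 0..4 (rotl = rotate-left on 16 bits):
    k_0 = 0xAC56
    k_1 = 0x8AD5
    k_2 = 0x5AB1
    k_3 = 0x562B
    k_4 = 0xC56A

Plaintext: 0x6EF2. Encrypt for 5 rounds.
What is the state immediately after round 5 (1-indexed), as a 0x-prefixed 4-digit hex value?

0x051A

s_0 = plaintext = 0x6EF2
s_1 = Round(s_0, k_0) = 0xA059
s_2 = Round(s_1, k_1) = 0xA713
s_3 = Round(s_2, k_2) = 0xE6B7
s_4 = Round(s_3, k_3) = 0x8F01
s_5 = Round(s_4, k_4) = 0x051A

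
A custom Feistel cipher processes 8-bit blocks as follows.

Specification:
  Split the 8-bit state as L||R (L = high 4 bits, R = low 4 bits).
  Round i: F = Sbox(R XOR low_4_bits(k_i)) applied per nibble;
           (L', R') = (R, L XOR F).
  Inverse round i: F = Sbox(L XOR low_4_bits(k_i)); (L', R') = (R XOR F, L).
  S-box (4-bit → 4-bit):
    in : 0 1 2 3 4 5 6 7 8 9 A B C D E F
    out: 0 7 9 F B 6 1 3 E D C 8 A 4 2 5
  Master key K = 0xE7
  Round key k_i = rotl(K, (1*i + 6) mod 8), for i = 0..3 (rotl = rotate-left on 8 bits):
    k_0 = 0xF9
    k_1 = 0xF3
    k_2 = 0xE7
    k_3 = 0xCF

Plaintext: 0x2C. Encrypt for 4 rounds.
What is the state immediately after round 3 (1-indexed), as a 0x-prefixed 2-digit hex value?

0xFA

s_0 = plaintext = 0x2C
s_1 = Round(s_0, k_0) = 0xC4
s_2 = Round(s_1, k_1) = 0x4F
s_3 = Round(s_2, k_2) = 0xFA
s_4 = Round(s_3, k_3) = 0xA9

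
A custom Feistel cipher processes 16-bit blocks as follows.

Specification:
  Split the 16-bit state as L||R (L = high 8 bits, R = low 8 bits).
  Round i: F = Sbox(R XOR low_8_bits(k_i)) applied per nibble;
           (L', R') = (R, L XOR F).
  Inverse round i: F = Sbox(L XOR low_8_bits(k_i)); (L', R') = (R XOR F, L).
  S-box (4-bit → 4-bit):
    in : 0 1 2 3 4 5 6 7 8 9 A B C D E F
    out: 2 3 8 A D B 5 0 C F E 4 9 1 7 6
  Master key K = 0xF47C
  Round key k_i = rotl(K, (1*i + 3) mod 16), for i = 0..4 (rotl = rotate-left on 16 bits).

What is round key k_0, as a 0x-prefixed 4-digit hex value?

0xA3E7

K = 0xF47C
k_0 = rotl(K, (1*0+3) mod 16) = rotl(K, 3) = 0xA3E7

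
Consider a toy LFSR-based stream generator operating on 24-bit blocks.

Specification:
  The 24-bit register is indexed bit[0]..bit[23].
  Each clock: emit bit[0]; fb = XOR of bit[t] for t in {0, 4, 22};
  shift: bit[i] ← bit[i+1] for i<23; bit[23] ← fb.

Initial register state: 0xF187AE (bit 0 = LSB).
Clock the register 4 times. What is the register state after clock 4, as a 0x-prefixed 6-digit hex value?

0xBF187A

reg_0 = 0xF187AE
clock 1: out=0, reg = 0xF8C3D7
clock 2: out=1, reg = 0xFC61EB
clock 3: out=1, reg = 0x7E30F5
clock 4: out=1, reg = 0xBF187A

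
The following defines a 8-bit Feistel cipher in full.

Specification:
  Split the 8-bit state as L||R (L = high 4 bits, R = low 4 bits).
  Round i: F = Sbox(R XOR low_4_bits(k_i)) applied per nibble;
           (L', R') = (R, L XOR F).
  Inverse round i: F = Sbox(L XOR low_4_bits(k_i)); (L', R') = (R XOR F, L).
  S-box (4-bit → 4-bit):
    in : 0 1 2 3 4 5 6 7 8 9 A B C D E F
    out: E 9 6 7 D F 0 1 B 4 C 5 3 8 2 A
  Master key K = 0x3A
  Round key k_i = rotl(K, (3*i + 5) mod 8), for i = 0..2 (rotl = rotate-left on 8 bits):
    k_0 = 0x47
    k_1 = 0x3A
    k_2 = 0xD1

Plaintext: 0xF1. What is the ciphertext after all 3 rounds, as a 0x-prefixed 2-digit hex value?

0xE5

s_0 = plaintext = 0xF1
s_1 = Round(s_0, k_0) = 0x1F
s_2 = Round(s_1, k_1) = 0xFE
s_3 = Round(s_2, k_2) = 0xE5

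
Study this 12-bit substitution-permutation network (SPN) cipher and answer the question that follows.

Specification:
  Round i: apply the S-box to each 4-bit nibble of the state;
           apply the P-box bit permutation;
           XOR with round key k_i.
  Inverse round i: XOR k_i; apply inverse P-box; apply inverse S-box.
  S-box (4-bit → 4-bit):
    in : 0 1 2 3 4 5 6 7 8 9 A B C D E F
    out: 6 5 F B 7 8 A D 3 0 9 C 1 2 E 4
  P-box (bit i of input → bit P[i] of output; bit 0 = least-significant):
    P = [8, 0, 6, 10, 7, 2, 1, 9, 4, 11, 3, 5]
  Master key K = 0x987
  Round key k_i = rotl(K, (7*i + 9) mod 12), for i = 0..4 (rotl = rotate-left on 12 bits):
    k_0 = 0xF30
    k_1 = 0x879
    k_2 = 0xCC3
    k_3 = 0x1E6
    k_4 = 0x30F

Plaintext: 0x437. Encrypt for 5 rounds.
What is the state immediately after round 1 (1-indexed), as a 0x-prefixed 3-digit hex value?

0x0EC

s_0 = plaintext = 0x437
s_1 = Round(s_0, k_0) = 0x0EC
s_2 = Round(s_1, k_1) = 0x377
s_3 = Round(s_2, k_2) = 0x331
s_4 = Round(s_3, k_3) = 0xA12
s_5 = Round(s_4, k_4) = 0x6FC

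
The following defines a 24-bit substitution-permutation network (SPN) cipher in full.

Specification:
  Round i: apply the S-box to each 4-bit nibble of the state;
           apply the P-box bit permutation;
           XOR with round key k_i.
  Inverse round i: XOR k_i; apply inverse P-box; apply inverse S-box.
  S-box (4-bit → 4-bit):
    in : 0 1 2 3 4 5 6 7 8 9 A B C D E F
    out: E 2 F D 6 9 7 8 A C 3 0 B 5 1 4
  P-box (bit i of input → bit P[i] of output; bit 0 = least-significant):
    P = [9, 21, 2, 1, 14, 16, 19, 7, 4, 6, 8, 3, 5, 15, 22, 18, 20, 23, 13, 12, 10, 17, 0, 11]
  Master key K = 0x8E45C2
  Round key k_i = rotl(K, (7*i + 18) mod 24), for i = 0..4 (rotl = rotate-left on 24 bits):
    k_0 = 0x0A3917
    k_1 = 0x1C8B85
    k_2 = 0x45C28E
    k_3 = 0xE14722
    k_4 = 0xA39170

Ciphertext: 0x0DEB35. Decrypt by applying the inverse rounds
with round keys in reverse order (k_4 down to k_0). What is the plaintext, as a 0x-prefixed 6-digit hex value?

0x63F415

s_0 = ciphertext = 0x0DEB35
s_1 = InvRound(s_0, k_4) = 0x0071D6
s_2 = InvRound(s_1, k_3) = 0xE0DA86
s_3 = InvRound(s_2, k_2) = 0x787711
s_4 = InvRound(s_3, k_1) = 0x590E54
s_5 = InvRound(s_4, k_0) = 0x63F415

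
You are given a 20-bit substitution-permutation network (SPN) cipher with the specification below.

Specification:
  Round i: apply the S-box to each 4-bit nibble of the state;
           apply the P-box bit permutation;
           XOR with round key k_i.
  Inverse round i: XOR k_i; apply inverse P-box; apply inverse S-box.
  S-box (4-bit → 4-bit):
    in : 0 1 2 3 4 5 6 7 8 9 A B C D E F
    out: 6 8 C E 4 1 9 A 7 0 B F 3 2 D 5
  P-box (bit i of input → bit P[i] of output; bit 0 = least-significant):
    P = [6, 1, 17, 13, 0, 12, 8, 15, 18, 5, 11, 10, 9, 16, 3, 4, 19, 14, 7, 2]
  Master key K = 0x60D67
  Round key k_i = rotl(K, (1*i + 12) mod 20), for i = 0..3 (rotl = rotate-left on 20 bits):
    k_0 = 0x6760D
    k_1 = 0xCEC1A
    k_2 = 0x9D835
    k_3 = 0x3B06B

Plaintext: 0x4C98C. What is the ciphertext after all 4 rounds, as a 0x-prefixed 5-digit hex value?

s_0 = plaintext = 0x4C98C
s_1 = Round(s_0, k_0) = 0x765CE
s_2 = Round(s_1, k_1) = 0xA9E4F
s_3 = Round(s_2, k_2) = 0x79571
s_4 = Round(s_3, k_3) = 0x7406F

0x7406F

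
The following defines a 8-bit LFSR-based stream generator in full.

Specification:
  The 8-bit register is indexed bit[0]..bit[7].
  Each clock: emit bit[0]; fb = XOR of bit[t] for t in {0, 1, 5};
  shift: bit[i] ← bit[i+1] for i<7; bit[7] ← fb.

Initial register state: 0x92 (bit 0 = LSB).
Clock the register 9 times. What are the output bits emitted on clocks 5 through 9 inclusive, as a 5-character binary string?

reg_0 = 0x92
clock 1: out=0, reg = 0xC9
clock 2: out=1, reg = 0xE4
clock 3: out=0, reg = 0xF2
clock 4: out=0, reg = 0x79
clock 5: out=1, reg = 0x3C
clock 6: out=0, reg = 0x9E
clock 7: out=0, reg = 0xCF
clock 8: out=1, reg = 0x67
clock 9: out=1, reg = 0xB3

10011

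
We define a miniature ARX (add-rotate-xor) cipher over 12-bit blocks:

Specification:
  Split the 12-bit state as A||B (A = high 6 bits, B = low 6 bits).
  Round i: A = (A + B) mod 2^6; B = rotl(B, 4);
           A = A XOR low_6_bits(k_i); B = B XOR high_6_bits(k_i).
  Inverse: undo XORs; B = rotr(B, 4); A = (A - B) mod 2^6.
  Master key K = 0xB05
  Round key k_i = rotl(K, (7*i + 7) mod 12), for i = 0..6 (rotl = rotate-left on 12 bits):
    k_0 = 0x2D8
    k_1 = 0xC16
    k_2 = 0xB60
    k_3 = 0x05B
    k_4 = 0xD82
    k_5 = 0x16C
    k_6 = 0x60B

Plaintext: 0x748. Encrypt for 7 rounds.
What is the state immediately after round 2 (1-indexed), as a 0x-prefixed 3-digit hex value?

0x422

s_0 = plaintext = 0x748
s_1 = Round(s_0, k_0) = 0xF49
s_2 = Round(s_1, k_1) = 0x422
s_3 = Round(s_2, k_2) = 0x485
s_4 = Round(s_3, k_3) = 0x310
s_5 = Round(s_4, k_4) = 0x7B2
s_6 = Round(s_5, k_5) = 0xF29
s_7 = Round(s_6, k_6) = 0xB82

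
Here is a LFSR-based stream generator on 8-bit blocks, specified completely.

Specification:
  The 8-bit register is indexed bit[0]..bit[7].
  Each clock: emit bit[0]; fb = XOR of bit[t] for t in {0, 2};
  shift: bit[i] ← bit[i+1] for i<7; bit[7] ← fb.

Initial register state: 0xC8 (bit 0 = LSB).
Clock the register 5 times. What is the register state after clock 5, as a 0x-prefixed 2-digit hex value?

0xD6

reg_0 = 0xC8
clock 1: out=0, reg = 0x64
clock 2: out=0, reg = 0xB2
clock 3: out=0, reg = 0x59
clock 4: out=1, reg = 0xAC
clock 5: out=0, reg = 0xD6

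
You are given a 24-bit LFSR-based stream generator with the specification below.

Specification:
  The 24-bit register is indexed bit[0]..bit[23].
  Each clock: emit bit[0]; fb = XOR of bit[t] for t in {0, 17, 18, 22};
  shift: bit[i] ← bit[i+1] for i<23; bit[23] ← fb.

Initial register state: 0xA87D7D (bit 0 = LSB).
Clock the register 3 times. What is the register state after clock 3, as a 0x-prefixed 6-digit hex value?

reg_0 = 0xA87D7D
clock 1: out=1, reg = 0xD43EBE
clock 2: out=0, reg = 0x6A1F5F
clock 3: out=1, reg = 0xB50FAF

0xB50FAF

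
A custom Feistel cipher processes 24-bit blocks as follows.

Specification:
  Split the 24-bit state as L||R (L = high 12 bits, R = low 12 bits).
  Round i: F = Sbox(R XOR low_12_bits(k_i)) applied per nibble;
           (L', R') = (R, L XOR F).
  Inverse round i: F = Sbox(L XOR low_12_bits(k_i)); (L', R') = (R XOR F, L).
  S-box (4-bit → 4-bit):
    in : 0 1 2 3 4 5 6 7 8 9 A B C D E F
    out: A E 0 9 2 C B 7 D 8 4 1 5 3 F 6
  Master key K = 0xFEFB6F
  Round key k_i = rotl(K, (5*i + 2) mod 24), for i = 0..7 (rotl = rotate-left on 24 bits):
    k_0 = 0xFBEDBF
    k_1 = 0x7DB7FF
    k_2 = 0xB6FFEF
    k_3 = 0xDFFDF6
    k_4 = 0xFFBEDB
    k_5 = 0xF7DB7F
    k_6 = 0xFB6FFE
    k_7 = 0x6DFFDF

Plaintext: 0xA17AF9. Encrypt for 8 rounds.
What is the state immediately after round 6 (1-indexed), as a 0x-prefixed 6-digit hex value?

0x5C5E41

s_0 = plaintext = 0xA17AF9
s_1 = Round(s_0, k_0) = 0xAF9D3C
s_2 = Round(s_1, k_1) = 0xD3CEA0
s_3 = Round(s_2, k_2) = 0xEA031A
s_4 = Round(s_3, k_3) = 0x31A155
s_5 = Round(s_4, k_4) = 0x1555C5
s_6 = Round(s_5, k_5) = 0x5C5E41
s_7 = Round(s_6, k_6) = 0xE41BD3
s_8 = Round(s_7, k_7) = 0xBD3CE4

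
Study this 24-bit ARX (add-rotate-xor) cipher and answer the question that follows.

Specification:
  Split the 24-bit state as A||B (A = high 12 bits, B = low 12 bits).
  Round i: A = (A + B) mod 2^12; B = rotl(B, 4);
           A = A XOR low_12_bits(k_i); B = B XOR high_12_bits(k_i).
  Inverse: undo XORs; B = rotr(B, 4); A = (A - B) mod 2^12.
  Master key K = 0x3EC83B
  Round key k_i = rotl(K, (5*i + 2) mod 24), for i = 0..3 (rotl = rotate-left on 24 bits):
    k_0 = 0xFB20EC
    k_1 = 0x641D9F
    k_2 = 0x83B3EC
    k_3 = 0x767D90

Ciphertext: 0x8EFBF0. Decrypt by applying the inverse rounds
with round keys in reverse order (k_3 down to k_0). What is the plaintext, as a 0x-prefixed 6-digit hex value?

0xF7691F

s_0 = ciphertext = 0x8EFBF0
s_1 = InvRound(s_0, k_3) = 0xDB67C9
s_2 = InvRound(s_1, k_2) = 0xB5B2FF
s_3 = InvRound(s_2, k_1) = 0x879E4B
s_4 = InvRound(s_3, k_0) = 0xF7691F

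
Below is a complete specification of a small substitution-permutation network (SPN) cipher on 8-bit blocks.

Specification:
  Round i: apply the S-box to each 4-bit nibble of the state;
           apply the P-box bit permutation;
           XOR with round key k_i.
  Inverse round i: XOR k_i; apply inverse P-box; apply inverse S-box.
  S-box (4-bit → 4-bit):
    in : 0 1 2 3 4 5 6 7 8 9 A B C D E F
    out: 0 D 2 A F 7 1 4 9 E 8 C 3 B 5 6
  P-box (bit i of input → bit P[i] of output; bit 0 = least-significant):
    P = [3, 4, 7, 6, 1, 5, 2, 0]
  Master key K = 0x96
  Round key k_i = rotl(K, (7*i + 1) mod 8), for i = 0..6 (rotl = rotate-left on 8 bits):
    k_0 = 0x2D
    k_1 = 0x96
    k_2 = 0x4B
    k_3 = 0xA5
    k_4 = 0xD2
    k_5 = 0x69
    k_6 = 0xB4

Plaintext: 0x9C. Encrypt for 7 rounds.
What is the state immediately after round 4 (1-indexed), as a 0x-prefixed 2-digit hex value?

0xAC

s_0 = plaintext = 0x9C
s_1 = Round(s_0, k_0) = 0x10
s_2 = Round(s_1, k_1) = 0x91
s_3 = Round(s_2, k_2) = 0xA6
s_4 = Round(s_3, k_3) = 0xAC
s_5 = Round(s_4, k_4) = 0xCB
s_6 = Round(s_5, k_5) = 0x8B
s_7 = Round(s_6, k_6) = 0x77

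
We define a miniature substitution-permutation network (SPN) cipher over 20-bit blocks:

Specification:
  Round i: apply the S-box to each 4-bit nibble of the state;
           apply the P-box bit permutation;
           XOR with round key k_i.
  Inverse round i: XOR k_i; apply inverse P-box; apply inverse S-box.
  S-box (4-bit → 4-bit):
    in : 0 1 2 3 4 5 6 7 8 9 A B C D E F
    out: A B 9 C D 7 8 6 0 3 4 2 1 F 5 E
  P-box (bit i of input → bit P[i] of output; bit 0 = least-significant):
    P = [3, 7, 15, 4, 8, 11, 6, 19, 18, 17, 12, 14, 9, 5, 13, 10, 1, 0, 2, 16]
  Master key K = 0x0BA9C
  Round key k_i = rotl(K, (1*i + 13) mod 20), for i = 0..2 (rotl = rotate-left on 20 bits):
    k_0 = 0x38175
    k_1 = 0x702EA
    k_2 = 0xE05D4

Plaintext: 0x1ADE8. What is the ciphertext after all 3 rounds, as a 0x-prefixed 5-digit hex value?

0xE48DE

s_0 = plaintext = 0x1ADE8
s_1 = Round(s_0, k_0) = 0x4F036
s_2 = Round(s_1, k_1) = 0xC669C
s_3 = Round(s_2, k_2) = 0xE48DE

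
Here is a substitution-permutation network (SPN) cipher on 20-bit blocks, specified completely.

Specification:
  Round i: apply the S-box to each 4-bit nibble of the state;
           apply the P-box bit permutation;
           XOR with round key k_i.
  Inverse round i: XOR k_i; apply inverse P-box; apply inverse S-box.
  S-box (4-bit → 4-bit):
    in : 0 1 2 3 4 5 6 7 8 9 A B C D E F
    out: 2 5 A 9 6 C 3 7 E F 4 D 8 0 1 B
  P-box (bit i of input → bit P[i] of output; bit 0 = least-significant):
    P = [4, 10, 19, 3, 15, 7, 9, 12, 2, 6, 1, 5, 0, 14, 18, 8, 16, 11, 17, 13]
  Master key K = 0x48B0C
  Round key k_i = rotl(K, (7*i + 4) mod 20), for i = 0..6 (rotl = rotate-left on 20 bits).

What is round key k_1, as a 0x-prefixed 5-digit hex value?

K = 0x48B0C
k_0 = rotl(K, (7*0+4) mod 20) = rotl(K, 4) = 0x8B0C4
k_1 = rotl(K, (7*1+4) mod 20) = rotl(K, 11) = 0x86245

0x86245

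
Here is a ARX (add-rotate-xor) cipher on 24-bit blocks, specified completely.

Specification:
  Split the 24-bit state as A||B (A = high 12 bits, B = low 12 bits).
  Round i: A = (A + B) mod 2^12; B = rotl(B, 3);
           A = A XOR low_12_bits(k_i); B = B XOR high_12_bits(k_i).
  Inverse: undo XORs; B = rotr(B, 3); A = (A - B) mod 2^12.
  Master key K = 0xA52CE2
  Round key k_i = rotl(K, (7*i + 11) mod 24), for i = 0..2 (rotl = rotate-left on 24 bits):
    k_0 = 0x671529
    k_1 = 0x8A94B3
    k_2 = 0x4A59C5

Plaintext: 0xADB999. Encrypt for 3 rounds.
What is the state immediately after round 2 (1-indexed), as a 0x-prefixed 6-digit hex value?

0x8A9D44

s_0 = plaintext = 0xADB999
s_1 = Round(s_0, k_0) = 0x15DABD
s_2 = Round(s_1, k_1) = 0x8A9D44
s_3 = Round(s_2, k_2) = 0xC28E83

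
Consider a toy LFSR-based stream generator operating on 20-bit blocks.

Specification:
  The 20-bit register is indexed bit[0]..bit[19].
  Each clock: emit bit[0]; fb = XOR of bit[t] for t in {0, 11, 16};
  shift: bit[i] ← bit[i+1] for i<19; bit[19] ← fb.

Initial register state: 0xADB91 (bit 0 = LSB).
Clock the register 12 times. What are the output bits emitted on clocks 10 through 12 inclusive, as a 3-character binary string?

101

reg_0 = 0xADB91
clock 1: out=1, reg = 0x56DC8
clock 2: out=0, reg = 0x2B6E4
clock 3: out=0, reg = 0x15B72
clock 4: out=0, reg = 0x0ADB9
clock 5: out=1, reg = 0x056DC
clock 6: out=0, reg = 0x02B6E
clock 7: out=0, reg = 0x815B7
clock 8: out=1, reg = 0xC0ADB
clock 9: out=1, reg = 0x6056D
clock 10: out=1, reg = 0xB02B6
clock 11: out=0, reg = 0xD815B
clock 12: out=1, reg = 0x6C0AD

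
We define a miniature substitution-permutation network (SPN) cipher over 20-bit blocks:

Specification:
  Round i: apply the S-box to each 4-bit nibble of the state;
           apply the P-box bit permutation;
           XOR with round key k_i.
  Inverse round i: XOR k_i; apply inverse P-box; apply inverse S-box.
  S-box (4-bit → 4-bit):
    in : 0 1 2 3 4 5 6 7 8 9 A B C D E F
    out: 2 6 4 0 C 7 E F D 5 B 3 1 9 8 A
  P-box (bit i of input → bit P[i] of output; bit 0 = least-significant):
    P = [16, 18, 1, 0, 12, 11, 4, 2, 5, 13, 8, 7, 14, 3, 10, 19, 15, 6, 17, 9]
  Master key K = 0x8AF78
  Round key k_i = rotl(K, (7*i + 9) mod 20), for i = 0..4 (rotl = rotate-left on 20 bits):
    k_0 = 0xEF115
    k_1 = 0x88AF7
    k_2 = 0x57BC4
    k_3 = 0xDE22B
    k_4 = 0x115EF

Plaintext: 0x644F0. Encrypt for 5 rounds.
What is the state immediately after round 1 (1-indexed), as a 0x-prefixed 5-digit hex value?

s_0 = plaintext = 0x644F0
s_1 = Round(s_0, k_0) = 0x0FED1
s_2 = Round(s_1, k_1) = 0x49A39
s_3 = Round(s_2, k_2) = 0x61D66
s_4 = Round(s_3, k_3) = 0xBECD4
s_5 = Round(s_4, k_4) = 0x98588

0x0FED1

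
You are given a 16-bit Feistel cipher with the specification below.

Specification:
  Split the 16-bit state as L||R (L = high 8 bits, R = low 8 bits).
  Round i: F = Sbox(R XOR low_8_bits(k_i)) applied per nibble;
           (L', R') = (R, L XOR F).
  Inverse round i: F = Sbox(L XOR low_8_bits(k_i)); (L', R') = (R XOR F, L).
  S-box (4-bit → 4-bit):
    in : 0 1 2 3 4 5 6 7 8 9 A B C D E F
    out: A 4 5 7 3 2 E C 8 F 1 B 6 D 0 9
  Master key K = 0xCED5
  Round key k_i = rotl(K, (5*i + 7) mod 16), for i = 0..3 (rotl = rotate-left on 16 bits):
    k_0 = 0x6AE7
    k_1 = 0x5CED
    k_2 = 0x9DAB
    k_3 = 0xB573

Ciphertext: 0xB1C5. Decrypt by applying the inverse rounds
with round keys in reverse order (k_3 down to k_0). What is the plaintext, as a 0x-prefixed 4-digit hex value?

0xC13C

s_0 = ciphertext = 0xB1C5
s_1 = InvRound(s_0, k_3) = 0xA0B1
s_2 = InvRound(s_1, k_2) = 0x1AA0
s_3 = InvRound(s_2, k_1) = 0x3C1A
s_4 = InvRound(s_3, k_0) = 0xC13C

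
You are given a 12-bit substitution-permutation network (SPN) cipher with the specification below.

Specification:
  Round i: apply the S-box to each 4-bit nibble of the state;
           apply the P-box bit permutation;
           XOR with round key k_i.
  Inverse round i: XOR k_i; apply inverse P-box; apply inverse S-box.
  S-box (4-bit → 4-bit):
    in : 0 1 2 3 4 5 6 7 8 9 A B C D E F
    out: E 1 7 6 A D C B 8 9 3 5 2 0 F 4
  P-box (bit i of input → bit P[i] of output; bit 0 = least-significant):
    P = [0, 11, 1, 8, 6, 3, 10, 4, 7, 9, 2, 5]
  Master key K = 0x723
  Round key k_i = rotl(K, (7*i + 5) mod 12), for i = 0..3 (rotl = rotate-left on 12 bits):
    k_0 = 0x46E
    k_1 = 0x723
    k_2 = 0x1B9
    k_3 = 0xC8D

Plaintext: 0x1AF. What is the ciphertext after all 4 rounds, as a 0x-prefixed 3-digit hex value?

0x6C2

s_0 = plaintext = 0x1AF
s_1 = Round(s_0, k_0) = 0x4A4
s_2 = Round(s_1, k_1) = 0xC4B
s_3 = Round(s_2, k_2) = 0x3A2
s_4 = Round(s_3, k_3) = 0x6C2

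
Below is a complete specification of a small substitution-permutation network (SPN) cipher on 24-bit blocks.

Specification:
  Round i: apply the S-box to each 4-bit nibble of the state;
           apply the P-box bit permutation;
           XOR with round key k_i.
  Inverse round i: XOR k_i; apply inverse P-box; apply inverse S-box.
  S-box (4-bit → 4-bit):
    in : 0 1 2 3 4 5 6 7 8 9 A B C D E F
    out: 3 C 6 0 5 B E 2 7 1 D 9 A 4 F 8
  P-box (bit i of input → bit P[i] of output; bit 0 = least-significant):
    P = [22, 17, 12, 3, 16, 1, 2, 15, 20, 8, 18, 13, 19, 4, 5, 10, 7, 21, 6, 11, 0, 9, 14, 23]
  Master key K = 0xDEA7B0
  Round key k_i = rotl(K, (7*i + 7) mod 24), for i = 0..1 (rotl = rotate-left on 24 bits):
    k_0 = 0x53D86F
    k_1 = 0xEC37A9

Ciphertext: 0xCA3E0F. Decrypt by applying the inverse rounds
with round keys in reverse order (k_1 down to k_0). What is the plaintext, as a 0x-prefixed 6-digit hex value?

s_0 = ciphertext = 0xCA3E0F
s_1 = InvRound(s_0, k_1) = 0x35D227
s_2 = InvRound(s_1, k_0) = 0x763D35

0x763D35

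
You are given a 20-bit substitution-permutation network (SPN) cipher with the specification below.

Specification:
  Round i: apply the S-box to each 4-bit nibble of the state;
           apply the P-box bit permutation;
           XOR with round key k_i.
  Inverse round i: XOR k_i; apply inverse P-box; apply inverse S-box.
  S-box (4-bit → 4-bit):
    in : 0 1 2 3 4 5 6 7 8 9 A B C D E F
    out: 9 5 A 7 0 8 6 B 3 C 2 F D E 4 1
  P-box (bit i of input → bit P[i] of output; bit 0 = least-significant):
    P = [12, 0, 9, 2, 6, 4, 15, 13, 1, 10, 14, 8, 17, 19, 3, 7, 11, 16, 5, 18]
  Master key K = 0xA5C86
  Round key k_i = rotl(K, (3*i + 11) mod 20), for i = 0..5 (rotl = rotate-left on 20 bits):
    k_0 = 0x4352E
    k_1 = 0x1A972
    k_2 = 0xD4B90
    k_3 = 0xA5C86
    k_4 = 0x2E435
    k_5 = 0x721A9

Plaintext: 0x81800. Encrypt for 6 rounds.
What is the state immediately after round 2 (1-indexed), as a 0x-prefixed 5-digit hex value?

0x670E6

s_0 = plaintext = 0x81800
s_1 = Round(s_0, k_0) = 0x70960
s_2 = Round(s_1, k_1) = 0x670E6
s_3 = Round(s_2, k_2) = 0x6C833
s_4 = Round(s_3, k_3) = 0x9CA7D
s_5 = Round(s_4, k_4) = 0x4C2C8
s_6 = Round(s_5, k_5) = 0x59460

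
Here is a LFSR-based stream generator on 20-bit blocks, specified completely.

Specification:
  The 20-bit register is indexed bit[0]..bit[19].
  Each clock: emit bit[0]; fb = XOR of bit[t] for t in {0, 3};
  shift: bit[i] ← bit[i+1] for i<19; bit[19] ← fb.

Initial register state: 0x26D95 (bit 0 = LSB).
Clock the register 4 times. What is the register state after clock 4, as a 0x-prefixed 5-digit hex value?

reg_0 = 0x26D95
clock 1: out=1, reg = 0x936CA
clock 2: out=0, reg = 0xC9B65
clock 3: out=1, reg = 0xE4DB2
clock 4: out=0, reg = 0x726D9

0x726D9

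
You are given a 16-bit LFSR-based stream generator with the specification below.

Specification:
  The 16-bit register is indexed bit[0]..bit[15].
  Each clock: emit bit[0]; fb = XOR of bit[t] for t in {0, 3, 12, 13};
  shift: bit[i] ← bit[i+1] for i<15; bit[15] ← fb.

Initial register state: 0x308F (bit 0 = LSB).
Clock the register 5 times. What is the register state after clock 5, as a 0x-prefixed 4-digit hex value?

0xE184

reg_0 = 0x308F
clock 1: out=1, reg = 0x1847
clock 2: out=1, reg = 0x0C23
clock 3: out=1, reg = 0x8611
clock 4: out=1, reg = 0xC308
clock 5: out=0, reg = 0xE184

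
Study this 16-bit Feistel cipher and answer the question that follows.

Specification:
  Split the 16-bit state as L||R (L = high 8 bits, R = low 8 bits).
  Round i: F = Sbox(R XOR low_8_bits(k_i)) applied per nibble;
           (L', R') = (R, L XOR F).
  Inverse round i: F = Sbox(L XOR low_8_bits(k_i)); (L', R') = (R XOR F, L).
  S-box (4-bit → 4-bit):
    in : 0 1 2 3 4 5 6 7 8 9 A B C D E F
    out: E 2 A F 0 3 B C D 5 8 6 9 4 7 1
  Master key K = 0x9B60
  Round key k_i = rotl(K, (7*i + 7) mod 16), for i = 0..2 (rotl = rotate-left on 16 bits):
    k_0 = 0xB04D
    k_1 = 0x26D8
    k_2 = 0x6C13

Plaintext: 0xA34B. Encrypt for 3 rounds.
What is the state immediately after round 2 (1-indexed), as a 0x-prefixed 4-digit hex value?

s_0 = plaintext = 0xA34B
s_1 = Round(s_0, k_0) = 0x4B48
s_2 = Round(s_1, k_1) = 0x4815
s_3 = Round(s_2, k_2) = 0x15A3

0x4815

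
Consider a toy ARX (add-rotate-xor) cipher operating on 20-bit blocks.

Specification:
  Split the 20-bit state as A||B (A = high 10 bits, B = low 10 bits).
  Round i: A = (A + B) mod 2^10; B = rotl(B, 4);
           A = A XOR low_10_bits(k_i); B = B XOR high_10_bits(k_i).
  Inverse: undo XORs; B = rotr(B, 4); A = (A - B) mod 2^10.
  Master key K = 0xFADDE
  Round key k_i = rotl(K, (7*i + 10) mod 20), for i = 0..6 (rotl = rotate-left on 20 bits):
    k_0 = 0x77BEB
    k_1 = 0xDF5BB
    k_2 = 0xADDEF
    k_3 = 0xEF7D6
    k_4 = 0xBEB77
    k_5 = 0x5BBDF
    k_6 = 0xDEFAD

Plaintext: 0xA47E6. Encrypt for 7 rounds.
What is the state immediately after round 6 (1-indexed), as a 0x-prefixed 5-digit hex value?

s_0 = plaintext = 0xA47E6
s_1 = Round(s_0, k_0) = 0x673B1
s_2 = Round(s_1, k_1) = 0x3D863
s_3 = Round(s_2, k_2) = 0x2D886
s_4 = Round(s_3, k_3) = 0xBABDF
s_5 = Round(s_4, k_4) = 0x6FB05
s_6 = Round(s_5, k_5) = 0xC7132
s_7 = Round(s_6, k_6) = 0xF8C5F

0xC7132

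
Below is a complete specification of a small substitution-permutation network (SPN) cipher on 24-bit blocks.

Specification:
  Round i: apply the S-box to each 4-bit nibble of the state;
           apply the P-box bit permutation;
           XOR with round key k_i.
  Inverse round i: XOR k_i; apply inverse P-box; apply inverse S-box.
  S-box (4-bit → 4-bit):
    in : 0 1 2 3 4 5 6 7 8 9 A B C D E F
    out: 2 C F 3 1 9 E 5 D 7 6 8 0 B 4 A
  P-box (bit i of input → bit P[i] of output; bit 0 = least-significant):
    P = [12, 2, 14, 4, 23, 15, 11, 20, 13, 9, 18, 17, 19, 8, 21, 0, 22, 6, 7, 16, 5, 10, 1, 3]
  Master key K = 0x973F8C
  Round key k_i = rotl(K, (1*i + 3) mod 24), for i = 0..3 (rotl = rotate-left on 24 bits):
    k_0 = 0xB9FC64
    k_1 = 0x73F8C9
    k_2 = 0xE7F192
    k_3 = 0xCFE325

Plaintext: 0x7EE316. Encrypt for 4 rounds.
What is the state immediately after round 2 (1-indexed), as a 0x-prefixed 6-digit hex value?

s_0 = plaintext = 0x7EE316
s_1 = Round(s_0, k_0) = 0x8996D2
s_2 = Round(s_1, k_1) = 0x8D2B37
s_3 = Round(s_2, k_2) = 0x0C20F9
s_4 = Round(s_3, k_3) = 0xF73420

0x8D2B37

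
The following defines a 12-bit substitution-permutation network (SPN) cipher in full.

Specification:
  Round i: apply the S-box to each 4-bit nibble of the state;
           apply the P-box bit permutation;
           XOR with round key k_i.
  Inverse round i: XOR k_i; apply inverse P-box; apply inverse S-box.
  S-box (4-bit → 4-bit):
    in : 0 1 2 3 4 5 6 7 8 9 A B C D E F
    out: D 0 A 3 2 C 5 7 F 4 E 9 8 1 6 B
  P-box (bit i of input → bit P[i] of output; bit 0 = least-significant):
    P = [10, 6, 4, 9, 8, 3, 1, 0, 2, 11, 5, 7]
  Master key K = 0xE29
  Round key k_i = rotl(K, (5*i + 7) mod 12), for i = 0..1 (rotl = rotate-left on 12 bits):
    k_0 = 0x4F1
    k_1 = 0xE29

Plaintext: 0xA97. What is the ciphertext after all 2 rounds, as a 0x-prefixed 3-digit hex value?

s_0 = plaintext = 0xA97
s_1 = Round(s_0, k_0) = 0x803
s_2 = Round(s_1, k_1) = 0x3CE

0x3CE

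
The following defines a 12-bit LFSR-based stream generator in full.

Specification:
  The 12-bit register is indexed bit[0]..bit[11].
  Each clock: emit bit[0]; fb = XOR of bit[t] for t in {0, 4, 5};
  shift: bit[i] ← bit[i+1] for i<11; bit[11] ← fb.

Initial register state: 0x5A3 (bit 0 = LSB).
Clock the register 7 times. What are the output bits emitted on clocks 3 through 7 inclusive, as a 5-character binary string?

reg_0 = 0x5A3
clock 1: out=1, reg = 0x2D1
clock 2: out=1, reg = 0x168
clock 3: out=0, reg = 0x8B4
clock 4: out=0, reg = 0x45A
clock 5: out=0, reg = 0xA2D
clock 6: out=1, reg = 0x516
clock 7: out=0, reg = 0xA8B

00010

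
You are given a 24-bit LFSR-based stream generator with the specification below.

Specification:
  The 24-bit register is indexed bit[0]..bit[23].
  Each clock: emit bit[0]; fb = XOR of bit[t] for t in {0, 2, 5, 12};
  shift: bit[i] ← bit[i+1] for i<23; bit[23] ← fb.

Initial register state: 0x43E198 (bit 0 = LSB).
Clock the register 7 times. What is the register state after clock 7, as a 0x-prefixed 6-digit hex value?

reg_0 = 0x43E198
clock 1: out=0, reg = 0x21F0CC
clock 2: out=0, reg = 0x10F866
clock 3: out=0, reg = 0x887C33
clock 4: out=1, reg = 0xC43E19
clock 5: out=1, reg = 0x621F0C
clock 6: out=0, reg = 0x310F86
clock 7: out=0, reg = 0x9887C3

0x9887C3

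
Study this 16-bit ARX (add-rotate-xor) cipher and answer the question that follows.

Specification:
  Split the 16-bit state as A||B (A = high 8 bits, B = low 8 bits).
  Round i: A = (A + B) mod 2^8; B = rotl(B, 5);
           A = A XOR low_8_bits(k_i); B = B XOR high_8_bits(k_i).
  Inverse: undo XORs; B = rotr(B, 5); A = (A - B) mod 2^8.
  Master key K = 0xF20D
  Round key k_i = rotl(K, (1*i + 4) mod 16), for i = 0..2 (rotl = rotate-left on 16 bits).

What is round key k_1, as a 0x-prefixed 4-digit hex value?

K = 0xF20D
k_0 = rotl(K, (1*0+4) mod 16) = rotl(K, 4) = 0x20DF
k_1 = rotl(K, (1*1+4) mod 16) = rotl(K, 5) = 0x41BE

0x41BE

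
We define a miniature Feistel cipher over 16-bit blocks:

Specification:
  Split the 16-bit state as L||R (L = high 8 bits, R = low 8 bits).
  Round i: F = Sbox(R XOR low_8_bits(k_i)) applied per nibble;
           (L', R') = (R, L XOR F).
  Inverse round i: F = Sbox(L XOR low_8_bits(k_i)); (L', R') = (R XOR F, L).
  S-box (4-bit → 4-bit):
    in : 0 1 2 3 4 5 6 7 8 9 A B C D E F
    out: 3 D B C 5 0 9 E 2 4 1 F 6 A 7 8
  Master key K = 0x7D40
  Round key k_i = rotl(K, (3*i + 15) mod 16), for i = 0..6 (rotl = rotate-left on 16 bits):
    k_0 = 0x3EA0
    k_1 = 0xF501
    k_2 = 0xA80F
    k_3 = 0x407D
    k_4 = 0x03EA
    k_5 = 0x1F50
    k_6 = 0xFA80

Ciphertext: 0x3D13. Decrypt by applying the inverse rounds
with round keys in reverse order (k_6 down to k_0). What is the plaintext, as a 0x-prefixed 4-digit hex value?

0x0986

s_0 = ciphertext = 0x3D13
s_1 = InvRound(s_0, k_6) = 0xE93D
s_2 = InvRound(s_1, k_5) = 0xC9E9
s_3 = InvRound(s_2, k_4) = 0x55C9
s_4 = InvRound(s_3, k_3) = 0x7B55
s_5 = InvRound(s_4, k_2) = 0xB07B
s_6 = InvRound(s_5, k_1) = 0x86B0
s_7 = InvRound(s_6, k_0) = 0x0986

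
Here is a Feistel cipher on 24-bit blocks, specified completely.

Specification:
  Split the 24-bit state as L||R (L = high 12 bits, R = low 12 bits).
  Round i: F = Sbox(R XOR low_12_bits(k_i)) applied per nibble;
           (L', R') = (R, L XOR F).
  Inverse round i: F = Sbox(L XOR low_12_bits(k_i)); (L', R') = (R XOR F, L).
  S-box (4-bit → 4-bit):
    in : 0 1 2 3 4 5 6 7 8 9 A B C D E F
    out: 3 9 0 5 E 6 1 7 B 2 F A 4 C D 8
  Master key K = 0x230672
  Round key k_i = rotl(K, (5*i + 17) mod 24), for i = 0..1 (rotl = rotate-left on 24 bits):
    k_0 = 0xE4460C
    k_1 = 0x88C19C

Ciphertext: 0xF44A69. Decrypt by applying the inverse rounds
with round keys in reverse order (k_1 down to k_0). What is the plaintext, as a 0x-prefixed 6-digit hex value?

0x6B97A2

s_0 = ciphertext = 0xF44A69
s_1 = InvRound(s_0, k_1) = 0x7A2F44
s_2 = InvRound(s_1, k_0) = 0x6B97A2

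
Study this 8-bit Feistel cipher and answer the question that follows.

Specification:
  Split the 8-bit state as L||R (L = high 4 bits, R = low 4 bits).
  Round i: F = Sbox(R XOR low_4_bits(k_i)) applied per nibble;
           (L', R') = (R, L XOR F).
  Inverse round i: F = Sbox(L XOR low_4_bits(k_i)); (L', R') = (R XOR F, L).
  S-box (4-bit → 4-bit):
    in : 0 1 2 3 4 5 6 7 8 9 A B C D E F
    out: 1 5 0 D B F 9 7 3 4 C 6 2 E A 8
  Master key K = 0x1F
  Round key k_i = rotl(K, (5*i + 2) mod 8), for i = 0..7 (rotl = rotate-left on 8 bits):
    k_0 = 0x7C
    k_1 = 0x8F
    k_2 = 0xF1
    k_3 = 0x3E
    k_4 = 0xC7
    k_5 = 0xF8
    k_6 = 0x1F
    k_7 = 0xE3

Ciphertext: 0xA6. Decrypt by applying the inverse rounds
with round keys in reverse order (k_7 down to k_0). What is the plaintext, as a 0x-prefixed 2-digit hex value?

s_0 = ciphertext = 0xA6
s_1 = InvRound(s_0, k_7) = 0x2A
s_2 = InvRound(s_1, k_6) = 0x42
s_3 = InvRound(s_2, k_5) = 0x04
s_4 = InvRound(s_3, k_4) = 0x30
s_5 = InvRound(s_4, k_3) = 0xE3
s_6 = InvRound(s_5, k_2) = 0xBE
s_7 = InvRound(s_6, k_1) = 0x5B
s_8 = InvRound(s_7, k_0) = 0xF5

0xF5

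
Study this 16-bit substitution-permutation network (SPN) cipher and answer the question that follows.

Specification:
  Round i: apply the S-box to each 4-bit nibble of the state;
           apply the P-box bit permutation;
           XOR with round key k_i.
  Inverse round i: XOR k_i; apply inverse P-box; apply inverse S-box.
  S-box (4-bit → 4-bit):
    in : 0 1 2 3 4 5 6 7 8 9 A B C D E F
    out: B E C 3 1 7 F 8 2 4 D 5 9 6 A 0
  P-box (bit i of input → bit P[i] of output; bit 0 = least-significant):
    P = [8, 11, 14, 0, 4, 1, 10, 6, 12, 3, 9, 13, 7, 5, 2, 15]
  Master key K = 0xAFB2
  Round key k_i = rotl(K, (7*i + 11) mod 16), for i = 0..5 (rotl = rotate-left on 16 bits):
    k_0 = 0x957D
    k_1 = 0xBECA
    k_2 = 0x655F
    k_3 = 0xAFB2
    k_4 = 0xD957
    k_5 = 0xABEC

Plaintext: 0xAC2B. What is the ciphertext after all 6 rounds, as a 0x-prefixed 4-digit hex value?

s_0 = plaintext = 0xAC2B
s_1 = Round(s_0, k_0) = 0x60B9
s_2 = Round(s_1, k_1) = 0x4A76
s_3 = Round(s_2, k_2) = 0x1E9E
s_4 = Round(s_3, k_3) = 0x039F
s_5 = Round(s_4, k_4) = 0x4DFF
s_6 = Round(s_5, k_5) = 0xA964

0xA964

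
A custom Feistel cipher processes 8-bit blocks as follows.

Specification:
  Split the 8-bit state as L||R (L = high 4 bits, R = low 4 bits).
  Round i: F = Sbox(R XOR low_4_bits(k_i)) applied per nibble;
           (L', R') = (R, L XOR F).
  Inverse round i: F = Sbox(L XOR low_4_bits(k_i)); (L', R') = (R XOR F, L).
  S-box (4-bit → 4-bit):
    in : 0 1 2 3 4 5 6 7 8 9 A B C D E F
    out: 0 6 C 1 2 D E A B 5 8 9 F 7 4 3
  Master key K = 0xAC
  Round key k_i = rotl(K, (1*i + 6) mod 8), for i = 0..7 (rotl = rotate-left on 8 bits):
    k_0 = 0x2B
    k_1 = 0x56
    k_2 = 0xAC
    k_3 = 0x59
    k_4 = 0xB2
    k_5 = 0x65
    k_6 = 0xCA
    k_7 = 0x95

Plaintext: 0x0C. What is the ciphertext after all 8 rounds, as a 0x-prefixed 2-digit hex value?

0x94

s_0 = plaintext = 0x0C
s_1 = Round(s_0, k_0) = 0xCA
s_2 = Round(s_1, k_1) = 0xA3
s_3 = Round(s_2, k_2) = 0x39
s_4 = Round(s_3, k_3) = 0x93
s_5 = Round(s_4, k_4) = 0x3F
s_6 = Round(s_5, k_5) = 0xFB
s_7 = Round(s_6, k_6) = 0xB9
s_8 = Round(s_7, k_7) = 0x94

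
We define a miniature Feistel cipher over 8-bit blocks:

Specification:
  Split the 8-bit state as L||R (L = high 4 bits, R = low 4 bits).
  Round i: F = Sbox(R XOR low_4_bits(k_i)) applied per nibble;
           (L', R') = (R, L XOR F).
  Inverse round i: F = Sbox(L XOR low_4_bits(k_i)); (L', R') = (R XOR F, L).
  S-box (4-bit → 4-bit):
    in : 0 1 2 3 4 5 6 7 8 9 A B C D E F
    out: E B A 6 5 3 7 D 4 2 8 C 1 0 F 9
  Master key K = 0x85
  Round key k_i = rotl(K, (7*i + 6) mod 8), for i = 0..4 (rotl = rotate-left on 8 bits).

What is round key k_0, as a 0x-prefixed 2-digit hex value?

0x61

K = 0x85
k_0 = rotl(K, (7*0+6) mod 8) = rotl(K, 6) = 0x61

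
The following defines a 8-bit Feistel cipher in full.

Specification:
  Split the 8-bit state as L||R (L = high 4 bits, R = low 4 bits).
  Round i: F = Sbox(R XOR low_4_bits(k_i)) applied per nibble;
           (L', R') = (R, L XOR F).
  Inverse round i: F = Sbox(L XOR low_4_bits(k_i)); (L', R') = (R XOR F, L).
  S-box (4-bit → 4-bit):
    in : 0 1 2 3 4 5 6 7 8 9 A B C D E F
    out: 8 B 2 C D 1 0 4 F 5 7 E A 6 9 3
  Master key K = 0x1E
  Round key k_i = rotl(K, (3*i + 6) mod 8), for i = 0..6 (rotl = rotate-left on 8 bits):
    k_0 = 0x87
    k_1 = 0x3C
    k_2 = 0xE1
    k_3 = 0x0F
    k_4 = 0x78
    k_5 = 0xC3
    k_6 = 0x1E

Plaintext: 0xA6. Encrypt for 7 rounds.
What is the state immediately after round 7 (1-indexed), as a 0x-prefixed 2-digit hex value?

s_0 = plaintext = 0xA6
s_1 = Round(s_0, k_0) = 0x61
s_2 = Round(s_1, k_1) = 0x10
s_3 = Round(s_2, k_2) = 0x0A
s_4 = Round(s_3, k_3) = 0xA1
s_5 = Round(s_4, k_4) = 0x1F
s_6 = Round(s_5, k_5) = 0xFB
s_7 = Round(s_6, k_6) = 0xBE

0xBE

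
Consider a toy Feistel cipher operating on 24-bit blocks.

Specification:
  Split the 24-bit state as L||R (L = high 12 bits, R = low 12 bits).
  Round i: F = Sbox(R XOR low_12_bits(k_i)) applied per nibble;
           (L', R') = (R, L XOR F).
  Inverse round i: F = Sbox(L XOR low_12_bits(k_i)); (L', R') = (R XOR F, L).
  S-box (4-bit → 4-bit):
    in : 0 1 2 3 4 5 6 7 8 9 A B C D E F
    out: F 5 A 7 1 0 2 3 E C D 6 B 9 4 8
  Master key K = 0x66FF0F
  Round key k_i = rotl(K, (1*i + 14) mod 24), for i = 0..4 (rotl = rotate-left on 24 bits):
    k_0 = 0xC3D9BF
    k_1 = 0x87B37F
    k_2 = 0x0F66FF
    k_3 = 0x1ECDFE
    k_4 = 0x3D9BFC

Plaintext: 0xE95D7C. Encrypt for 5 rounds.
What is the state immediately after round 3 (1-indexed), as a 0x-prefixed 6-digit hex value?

0x6750CF

s_0 = plaintext = 0xE95D7C
s_1 = Round(s_0, k_0) = 0xD7CF22
s_2 = Round(s_1, k_1) = 0xF22675
s_3 = Round(s_2, k_2) = 0x6750CF
s_4 = Round(s_3, k_3) = 0x0CFF00
s_5 = Round(s_4, k_4) = 0xF00144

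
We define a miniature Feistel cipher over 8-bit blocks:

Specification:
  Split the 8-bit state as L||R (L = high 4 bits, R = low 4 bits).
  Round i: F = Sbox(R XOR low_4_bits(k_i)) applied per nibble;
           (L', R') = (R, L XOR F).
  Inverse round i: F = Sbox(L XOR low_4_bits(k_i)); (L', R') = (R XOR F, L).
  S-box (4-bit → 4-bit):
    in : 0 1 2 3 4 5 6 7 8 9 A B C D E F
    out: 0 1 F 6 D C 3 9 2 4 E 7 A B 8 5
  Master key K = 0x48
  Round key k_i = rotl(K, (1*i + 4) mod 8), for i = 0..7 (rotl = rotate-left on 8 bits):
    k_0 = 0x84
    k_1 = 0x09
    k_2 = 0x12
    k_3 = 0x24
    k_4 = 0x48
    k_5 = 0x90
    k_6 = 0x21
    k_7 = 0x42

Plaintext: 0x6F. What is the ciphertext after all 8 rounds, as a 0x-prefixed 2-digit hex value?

0x00

s_0 = plaintext = 0x6F
s_1 = Round(s_0, k_0) = 0xF1
s_2 = Round(s_1, k_1) = 0x1D
s_3 = Round(s_2, k_2) = 0xD4
s_4 = Round(s_3, k_3) = 0x4D
s_5 = Round(s_4, k_4) = 0xD8
s_6 = Round(s_5, k_5) = 0x8F
s_7 = Round(s_6, k_6) = 0xF0
s_8 = Round(s_7, k_7) = 0x00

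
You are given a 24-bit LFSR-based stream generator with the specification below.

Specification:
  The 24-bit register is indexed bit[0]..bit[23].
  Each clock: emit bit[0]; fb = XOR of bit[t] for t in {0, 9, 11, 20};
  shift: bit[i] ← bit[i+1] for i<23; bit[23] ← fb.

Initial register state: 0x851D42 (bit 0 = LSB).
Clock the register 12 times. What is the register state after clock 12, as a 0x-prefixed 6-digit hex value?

reg_0 = 0x851D42
clock 1: out=0, reg = 0xC28EA1
clock 2: out=1, reg = 0xE14750
clock 3: out=0, reg = 0xF0A3A8
clock 4: out=0, reg = 0x7851D4
clock 5: out=0, reg = 0xBC28EA
clock 6: out=0, reg = 0x5E1475
clock 7: out=1, reg = 0x2F0A3A
clock 8: out=0, reg = 0x17851D
clock 9: out=1, reg = 0x0BC28E
clock 10: out=0, reg = 0x85E147
clock 11: out=1, reg = 0xC2F0A3
clock 12: out=1, reg = 0xE17851

0xE17851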